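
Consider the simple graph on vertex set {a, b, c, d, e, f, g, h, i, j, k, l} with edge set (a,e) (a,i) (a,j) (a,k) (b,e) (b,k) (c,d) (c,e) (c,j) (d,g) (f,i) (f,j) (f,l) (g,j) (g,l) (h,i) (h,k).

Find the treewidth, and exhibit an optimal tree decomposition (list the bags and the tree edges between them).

Treewidth 3.
Bags: B1 = {d, f, g, l}  B2 = {d, f, g, j}  B3 = {c, d, f, j}  B4 = {c, f, i, j}  B5 = {a, c, i, j}  B6 = {a, c, e, i}  B7 = {a, e, h, i}  B8 = {a, e, h, k}  B9 = {b, e, h, k}
Tree: B1–B2, B2–B3, B3–B4, B4–B5, B5–B6, B6–B7, B7–B8, B8–B9

The largest bag has 4 vertices, giving width 3; this decomposition certifies tw(G) ≤ 3. For the lower bound: the 4 vertex sets {d,g,l}, {f}, {j}, {a,c,e,i} are disjoint, each induces a connected subgraph, and every pair is joined by at least one edge of G. Contracting each set to a single vertex therefore yields K_{4} as a minor, and since treewidth is minor-monotone, tw(G) ≥ tw(K_{4}) = 3. The upper and lower bounds meet at 3, so that is the treewidth.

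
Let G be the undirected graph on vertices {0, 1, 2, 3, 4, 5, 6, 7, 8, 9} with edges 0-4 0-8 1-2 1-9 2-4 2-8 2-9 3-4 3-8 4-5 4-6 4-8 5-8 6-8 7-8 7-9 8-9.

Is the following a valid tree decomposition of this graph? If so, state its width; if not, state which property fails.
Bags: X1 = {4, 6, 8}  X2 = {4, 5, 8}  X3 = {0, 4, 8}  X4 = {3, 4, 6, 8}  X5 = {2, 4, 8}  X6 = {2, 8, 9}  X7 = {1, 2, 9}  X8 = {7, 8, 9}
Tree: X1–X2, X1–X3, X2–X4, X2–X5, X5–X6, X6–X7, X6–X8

No — bags containing vertex 6 are not connected in the tree.

A tree decomposition must satisfy three properties: every vertex lies in some bag; for every edge, both endpoints lie together in some bag; and for every vertex, the bags containing it form a connected subtree. Here bags containing vertex 6 are not connected in the tree, so the decomposition is invalid.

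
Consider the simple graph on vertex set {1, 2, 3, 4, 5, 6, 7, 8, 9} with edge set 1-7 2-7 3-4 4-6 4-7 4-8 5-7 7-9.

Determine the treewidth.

1

A width-1 tree decomposition is:
Bags: B1 = {7, 9}  B2 = {5, 7}  B3 = {2, 7}  B4 = {1, 7}  B5 = {4, 7}  B6 = {3, 4}  B7 = {4, 8}  B8 = {4, 6}
Tree: B1–B2, B2–B3, B1–B4, B4–B5, B5–B6, B6–B7, B6–B8
The largest bag has 2 vertices, giving width 1; this decomposition certifies tw(G) ≤ 1. Since G has at least one edge (e.g. 7–9), it is not an edgeless graph, so tw(G) ≥ 1. Hence tw(G) = 1 exactly.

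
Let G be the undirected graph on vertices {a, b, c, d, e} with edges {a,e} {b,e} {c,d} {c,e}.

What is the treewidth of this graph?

1

A width-1 tree decomposition is:
Bags: B1 = {b, e}  B2 = {c, e}  B3 = {c, d}  B4 = {a, e}
Tree: B1–B2, B2–B3, B2–B4
The largest bag has 2 vertices, giving width 1; this decomposition certifies tw(G) ≤ 1. Any graph with an edge has treewidth ≥ 1, and G has the edge b–e. Hence tw(G) = 1 exactly.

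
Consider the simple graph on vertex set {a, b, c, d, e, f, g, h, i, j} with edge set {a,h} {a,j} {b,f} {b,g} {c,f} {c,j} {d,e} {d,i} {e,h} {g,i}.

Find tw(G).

2

A width-2 tree decomposition is:
Bags: B1 = {b, c, f}  B2 = {b, c, g}  B3 = {c, g, i}  B4 = {c, d, i}  B5 = {c, d, e}  B6 = {c, e, h}  B7 = {a, c, h}  B8 = {a, c, j}
Tree: B1–B2, B2–B3, B3–B4, B4–B5, B5–B6, B6–B7, B7–B8
Each bag holds 3 vertices, so the decomposition has width 2, which upper-bounds the treewidth. Since c–f–b–g–i–d–e–h–a–j–c is a cycle in G, G is not acyclic. Forests are exactly the graphs of treewidth ≤ 1, so tw(G) ≥ 2. Therefore the treewidth is 2.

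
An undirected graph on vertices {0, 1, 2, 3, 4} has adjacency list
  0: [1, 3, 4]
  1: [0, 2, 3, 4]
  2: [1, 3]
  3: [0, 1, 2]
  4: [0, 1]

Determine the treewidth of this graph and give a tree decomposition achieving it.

Treewidth 2.
One optimal decomposition is:
Bags: B1 = {0, 1, 4}  B2 = {0, 1, 3}  B3 = {1, 2, 3}
Tree: B1–B2, B2–B3

The largest bag has 3 vertices, giving width 2; this decomposition certifies tw(G) ≤ 2. On the other hand G contains the 3-clique {0, 1, 3}. A clique must lie in a single bag of any decomposition, so no decomposition can have width below 2. Therefore the treewidth is 2.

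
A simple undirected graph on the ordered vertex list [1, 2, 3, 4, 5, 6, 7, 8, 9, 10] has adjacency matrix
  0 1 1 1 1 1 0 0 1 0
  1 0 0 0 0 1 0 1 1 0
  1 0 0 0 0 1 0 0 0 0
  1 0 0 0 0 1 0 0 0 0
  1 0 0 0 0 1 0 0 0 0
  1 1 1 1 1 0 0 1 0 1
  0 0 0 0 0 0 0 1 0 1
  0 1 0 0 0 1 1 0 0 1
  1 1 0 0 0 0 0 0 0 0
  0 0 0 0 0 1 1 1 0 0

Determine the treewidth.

2

A width-2 tree decomposition is:
Bags: B1 = {1, 2, 6}  B2 = {1, 2, 9}  B3 = {2, 6, 8}  B4 = {1, 5, 6}  B5 = {1, 3, 6}  B6 = {6, 8, 10}  B7 = {7, 8, 10}  B8 = {1, 4, 6}
Tree: B1–B2, B1–B3, B1–B4, B4–B5, B3–B6, B6–B7, B4–B8
Each bag holds 3 vertices, so the decomposition has width 2, which upper-bounds the treewidth. For the lower bound, the 3 vertices {1, 2, 9} are pairwise adjacent, and any tree decomposition puts a clique entirely inside one bag — forcing width ≥ 2. Combining the bounds, tw(G) = 2.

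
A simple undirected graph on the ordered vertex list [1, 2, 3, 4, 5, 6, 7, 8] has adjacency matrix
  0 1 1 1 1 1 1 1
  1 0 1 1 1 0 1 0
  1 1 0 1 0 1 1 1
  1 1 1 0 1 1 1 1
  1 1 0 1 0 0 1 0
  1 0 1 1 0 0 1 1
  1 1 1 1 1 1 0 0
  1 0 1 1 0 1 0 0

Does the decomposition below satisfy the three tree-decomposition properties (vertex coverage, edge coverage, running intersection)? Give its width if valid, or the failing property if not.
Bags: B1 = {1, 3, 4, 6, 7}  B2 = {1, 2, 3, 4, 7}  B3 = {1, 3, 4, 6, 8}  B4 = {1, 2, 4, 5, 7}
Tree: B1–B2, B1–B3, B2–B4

Yes; width 4.

Checking the three conditions: (i) the bags cover all of {1, 2, 3, 4, 5, 6, 7, 8}; (ii) for each edge, some bag contains both endpoints; (iii) the bags containing any fixed vertex form a subtree. All hold, so the decomposition is valid with width 5 − 1 = 4.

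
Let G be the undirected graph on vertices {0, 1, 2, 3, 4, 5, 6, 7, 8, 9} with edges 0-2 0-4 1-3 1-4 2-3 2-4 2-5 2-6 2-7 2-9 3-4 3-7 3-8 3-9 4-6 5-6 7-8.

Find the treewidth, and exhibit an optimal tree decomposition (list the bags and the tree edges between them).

Every bag has size at most 3, so the width is 3 − 1 = 2 and tw(G) ≤ 2. For the lower bound, the 3 vertices {3, 7, 8} are pairwise adjacent, and any tree decomposition puts a clique entirely inside one bag — forcing width ≥ 2. The upper and lower bounds meet at 2, so that is the treewidth.

Treewidth 2.
Bags: B1 = {0, 2, 4}  B2 = {2, 3, 4}  B3 = {2, 3, 7}  B4 = {2, 4, 6}  B5 = {2, 3, 9}  B6 = {3, 7, 8}  B7 = {2, 5, 6}  B8 = {1, 3, 4}
Tree: B1–B2, B2–B3, B1–B4, B2–B5, B3–B6, B4–B7, B2–B8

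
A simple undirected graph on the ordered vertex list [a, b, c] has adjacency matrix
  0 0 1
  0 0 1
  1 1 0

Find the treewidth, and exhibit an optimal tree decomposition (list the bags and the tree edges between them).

Each bag holds 2 vertices, so the decomposition has width 1, which upper-bounds the treewidth. Since G has at least one edge (e.g. c–a), it is not an edgeless graph, so tw(G) ≥ 1. The upper and lower bounds meet at 1, so that is the treewidth.

Treewidth 1.
One optimal decomposition is:
Bags: B1 = {a, c}  B2 = {b, c}
Tree: B1–B2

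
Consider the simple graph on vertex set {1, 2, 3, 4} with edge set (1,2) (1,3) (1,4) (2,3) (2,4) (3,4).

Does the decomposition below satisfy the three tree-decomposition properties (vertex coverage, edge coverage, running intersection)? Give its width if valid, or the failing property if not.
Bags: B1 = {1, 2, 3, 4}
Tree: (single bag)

Yes; width 3.

Every vertex of G appears in some bag (union = {1, 2, 3, 4}); every edge is covered by a bag; and for each vertex v the set of bags containing v is connected in the bag tree. The decomposition is therefore valid. The largest bag has 4 vertices, so the width is 3.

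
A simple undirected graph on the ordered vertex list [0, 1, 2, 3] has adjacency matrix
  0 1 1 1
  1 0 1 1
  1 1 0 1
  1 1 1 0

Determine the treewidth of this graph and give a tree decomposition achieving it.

A single bag containing all 4 vertices is trivially a valid decomposition of width 3. On the other hand G contains the 4-clique {0, 1, 2, 3}. A clique must lie in a single bag of any decomposition, so no decomposition can have width below 3. Therefore the treewidth is 3.

Treewidth 3.
Bags: B1 = {0, 1, 2, 3}
Tree: (single bag)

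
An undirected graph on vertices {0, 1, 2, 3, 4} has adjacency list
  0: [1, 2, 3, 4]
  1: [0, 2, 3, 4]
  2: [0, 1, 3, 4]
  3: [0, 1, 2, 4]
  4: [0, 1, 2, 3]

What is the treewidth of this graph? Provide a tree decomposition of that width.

Treewidth 4.
One such decomposition:
Bags: B1 = {0, 1, 2, 3, 4}
Tree: (single bag)

A single bag containing all 5 vertices is trivially a valid decomposition of width 4. For the lower bound, the 5 vertices {0, 1, 2, 3, 4} are pairwise adjacent, and any tree decomposition puts a clique entirely inside one bag — forcing width ≥ 4. Hence tw(G) = 4 exactly.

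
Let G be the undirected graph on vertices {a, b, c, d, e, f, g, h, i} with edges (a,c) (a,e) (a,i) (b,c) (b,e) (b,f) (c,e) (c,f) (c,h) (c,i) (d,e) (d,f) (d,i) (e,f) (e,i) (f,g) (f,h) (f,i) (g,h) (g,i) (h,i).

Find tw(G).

3

A width-3 tree decomposition is:
Bags: B1 = {c, e, f, i}  B2 = {c, f, h, i}  B3 = {d, e, f, i}  B4 = {f, g, h, i}  B5 = {b, c, e, f}  B6 = {a, c, e, i}
Tree: B1–B2, B1–B3, B2–B4, B1–B5, B1–B6
Every bag has size at most 4, so the width is 4 − 1 = 3 and tw(G) ≤ 3. Conversely, {a, c, e, i} is a clique of size 4, and the vertices of any clique must share a bag in every tree decomposition; so some bag has ≥ 4 vertices and tw(G) ≥ 3. Hence tw(G) = 3 exactly.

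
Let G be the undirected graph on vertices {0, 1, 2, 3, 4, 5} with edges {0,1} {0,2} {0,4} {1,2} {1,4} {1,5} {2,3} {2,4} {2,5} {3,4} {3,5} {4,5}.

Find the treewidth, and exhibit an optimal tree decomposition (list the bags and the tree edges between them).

Treewidth 3.
One such decomposition:
Bags: B1 = {1, 2, 4, 5}  B2 = {2, 3, 4, 5}  B3 = {0, 1, 2, 4}
Tree: B1–B2, B1–B3

Every bag has size at most 4, so the width is 4 − 1 = 3 and tw(G) ≤ 3. Conversely, {0, 1, 2, 4} is a clique of size 4, and the vertices of any clique must share a bag in every tree decomposition; so some bag has ≥ 4 vertices and tw(G) ≥ 3. Therefore the treewidth is 3.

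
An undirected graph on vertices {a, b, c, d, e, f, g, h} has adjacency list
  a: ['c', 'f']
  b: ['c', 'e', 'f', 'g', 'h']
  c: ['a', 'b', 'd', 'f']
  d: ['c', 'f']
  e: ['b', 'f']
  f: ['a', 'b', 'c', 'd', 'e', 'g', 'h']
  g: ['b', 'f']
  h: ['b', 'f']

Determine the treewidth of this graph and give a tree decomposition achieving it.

Treewidth 2.
One optimal decomposition is:
Bags: B1 = {b, c, f}  B2 = {a, c, f}  B3 = {b, e, f}  B4 = {b, f, g}  B5 = {b, f, h}  B6 = {c, d, f}
Tree: B1–B2, B1–B3, B3–B4, B3–B5, B2–B6

The largest bag has 3 vertices, giving width 2; this decomposition certifies tw(G) ≤ 2. On the other hand G contains the 3-clique {c, d, f}. A clique must lie in a single bag of any decomposition, so no decomposition can have width below 2. Combining the bounds, tw(G) = 2.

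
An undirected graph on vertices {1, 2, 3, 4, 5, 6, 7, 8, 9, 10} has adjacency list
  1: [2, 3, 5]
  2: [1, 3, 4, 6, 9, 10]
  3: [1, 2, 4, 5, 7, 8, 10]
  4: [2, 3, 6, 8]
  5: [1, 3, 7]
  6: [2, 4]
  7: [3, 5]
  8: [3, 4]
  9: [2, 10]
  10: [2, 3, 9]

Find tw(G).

2

A width-2 tree decomposition is:
Bags: B1 = {1, 2, 3}  B2 = {2, 3, 4}  B3 = {1, 3, 5}  B4 = {3, 5, 7}  B5 = {2, 4, 6}  B6 = {2, 3, 10}  B7 = {3, 4, 8}  B8 = {2, 9, 10}
Tree: B1–B2, B1–B3, B3–B4, B2–B5, B2–B6, B2–B7, B6–B8
Every bag has size at most 3, so the width is 3 − 1 = 2 and tw(G) ≤ 2. On the other hand G contains the 3-clique {2, 9, 10}. A clique must lie in a single bag of any decomposition, so no decomposition can have width below 2. Therefore the treewidth is 2.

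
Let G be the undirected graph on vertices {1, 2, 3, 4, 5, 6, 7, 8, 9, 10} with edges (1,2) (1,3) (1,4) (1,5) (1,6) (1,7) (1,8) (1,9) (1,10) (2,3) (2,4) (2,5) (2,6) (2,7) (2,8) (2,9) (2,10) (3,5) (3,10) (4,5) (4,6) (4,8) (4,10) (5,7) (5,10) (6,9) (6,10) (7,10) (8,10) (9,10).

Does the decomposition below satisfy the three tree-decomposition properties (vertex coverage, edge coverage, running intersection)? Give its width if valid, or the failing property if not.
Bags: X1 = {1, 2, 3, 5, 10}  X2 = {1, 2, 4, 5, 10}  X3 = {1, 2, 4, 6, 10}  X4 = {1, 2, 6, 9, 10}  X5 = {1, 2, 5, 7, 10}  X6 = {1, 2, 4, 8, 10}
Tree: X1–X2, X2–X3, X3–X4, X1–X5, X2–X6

Yes; width 4.

Every vertex of G appears in some bag (union = {1, 2, 3, 4, 5, 6, 7, 8, 9, 10}); every edge is covered by a bag; and for each vertex v the set of bags containing v is connected in the bag tree. The decomposition is therefore valid. The largest bag has 5 vertices, so the width is 4.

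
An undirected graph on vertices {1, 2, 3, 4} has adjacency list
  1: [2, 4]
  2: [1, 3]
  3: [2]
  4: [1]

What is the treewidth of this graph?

1

A width-1 tree decomposition is:
Bags: B1 = {2, 3}  B2 = {1, 2}  B3 = {1, 4}
Tree: B1–B2, B2–B3
The largest bag has 2 vertices, giving width 1; this decomposition certifies tw(G) ≤ 1. Since G has at least one edge (e.g. 3–2), it is not an edgeless graph, so tw(G) ≥ 1. Therefore the treewidth is 1.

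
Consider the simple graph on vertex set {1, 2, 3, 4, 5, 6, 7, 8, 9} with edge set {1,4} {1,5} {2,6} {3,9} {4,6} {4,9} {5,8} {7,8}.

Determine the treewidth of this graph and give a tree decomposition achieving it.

Every bag has size at most 2, so the width is 2 − 1 = 1 and tw(G) ≤ 1. G has an edge, so its treewidth is at least 1. Therefore the treewidth is 1.

Treewidth 1.
One such decomposition:
Bags: B1 = {1, 5}  B2 = {5, 8}  B3 = {1, 4}  B4 = {4, 6}  B5 = {7, 8}  B6 = {2, 6}  B7 = {4, 9}  B8 = {3, 9}
Tree: B1–B2, B1–B3, B3–B4, B2–B5, B4–B6, B4–B7, B7–B8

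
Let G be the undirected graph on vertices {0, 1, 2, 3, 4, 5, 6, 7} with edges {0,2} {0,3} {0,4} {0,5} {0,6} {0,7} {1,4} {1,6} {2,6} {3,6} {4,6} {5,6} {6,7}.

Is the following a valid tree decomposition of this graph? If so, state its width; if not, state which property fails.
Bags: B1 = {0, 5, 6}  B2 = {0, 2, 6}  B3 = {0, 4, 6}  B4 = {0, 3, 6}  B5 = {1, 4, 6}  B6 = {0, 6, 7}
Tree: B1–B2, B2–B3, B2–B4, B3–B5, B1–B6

Every vertex of G appears in some bag (union = {0, 1, 2, 3, 4, 5, 6, 7}); every edge is covered by a bag; and for each vertex v the set of bags containing v is connected in the bag tree. The decomposition is therefore valid. The largest bag has 3 vertices, so the width is 2.

Yes; width 2.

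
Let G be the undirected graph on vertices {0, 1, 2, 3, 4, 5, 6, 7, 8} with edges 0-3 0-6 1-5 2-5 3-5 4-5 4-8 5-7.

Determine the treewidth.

1

A width-1 tree decomposition is:
Bags: B1 = {3, 5}  B2 = {2, 5}  B3 = {0, 3}  B4 = {5, 7}  B5 = {0, 6}  B6 = {1, 5}  B7 = {4, 5}  B8 = {4, 8}
Tree: B1–B2, B1–B3, B2–B4, B3–B5, B2–B6, B6–B7, B7–B8
Every bag has size at most 2, so the width is 2 − 1 = 1 and tw(G) ≤ 1. G has an edge, so its treewidth is at least 1. Therefore the treewidth is 1.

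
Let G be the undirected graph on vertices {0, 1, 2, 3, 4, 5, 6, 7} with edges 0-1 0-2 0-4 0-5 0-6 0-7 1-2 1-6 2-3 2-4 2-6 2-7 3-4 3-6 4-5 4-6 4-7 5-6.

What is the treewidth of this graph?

A width-3 tree decomposition is:
Bags: B1 = {0, 2, 4, 6}  B2 = {0, 1, 2, 6}  B3 = {0, 4, 5, 6}  B4 = {2, 3, 4, 6}  B5 = {0, 2, 4, 7}
Tree: B1–B2, B1–B3, B1–B4, B1–B5
Every bag has size at most 4, so the width is 4 − 1 = 3 and tw(G) ≤ 3. Conversely, {0, 1, 2, 6} is a clique of size 4, and the vertices of any clique must share a bag in every tree decomposition; so some bag has ≥ 4 vertices and tw(G) ≥ 3. Combining the bounds, tw(G) = 3.

3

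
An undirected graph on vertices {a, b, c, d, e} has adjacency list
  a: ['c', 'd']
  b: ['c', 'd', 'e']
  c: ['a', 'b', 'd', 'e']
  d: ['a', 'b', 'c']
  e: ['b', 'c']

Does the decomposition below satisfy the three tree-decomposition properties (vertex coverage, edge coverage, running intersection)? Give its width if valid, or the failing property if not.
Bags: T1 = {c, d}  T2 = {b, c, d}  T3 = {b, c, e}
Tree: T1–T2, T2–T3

A tree decomposition must satisfy three properties: every vertex lies in some bag; for every edge, both endpoints lie together in some bag; and for every vertex, the bags containing it form a connected subtree. Here vertex a appears in no bag, so the decomposition is invalid.

No — vertex a appears in no bag.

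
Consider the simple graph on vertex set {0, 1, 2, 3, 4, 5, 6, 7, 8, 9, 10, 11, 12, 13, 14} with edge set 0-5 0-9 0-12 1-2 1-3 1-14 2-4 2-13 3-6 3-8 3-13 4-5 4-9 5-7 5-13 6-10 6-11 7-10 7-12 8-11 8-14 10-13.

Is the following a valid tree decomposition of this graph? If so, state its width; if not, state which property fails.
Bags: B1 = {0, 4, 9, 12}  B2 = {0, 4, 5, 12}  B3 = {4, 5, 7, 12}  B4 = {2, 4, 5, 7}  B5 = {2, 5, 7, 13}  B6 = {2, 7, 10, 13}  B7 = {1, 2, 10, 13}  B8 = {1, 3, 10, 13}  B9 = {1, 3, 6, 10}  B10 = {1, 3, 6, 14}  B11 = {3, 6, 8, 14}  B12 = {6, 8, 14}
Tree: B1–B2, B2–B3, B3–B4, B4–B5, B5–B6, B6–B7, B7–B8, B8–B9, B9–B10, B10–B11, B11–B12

A tree decomposition must satisfy three properties: every vertex lies in some bag; for every edge, both endpoints lie together in some bag; and for every vertex, the bags containing it form a connected subtree. Here vertex 11 appears in no bag, so the decomposition is invalid.

No — vertex 11 appears in no bag.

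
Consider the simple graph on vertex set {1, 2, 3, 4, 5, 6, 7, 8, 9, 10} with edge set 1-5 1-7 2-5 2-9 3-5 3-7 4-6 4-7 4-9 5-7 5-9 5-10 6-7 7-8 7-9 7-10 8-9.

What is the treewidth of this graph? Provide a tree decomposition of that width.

Treewidth 2.
Bags: B1 = {1, 5, 7}  B2 = {5, 7, 9}  B3 = {2, 5, 9}  B4 = {4, 7, 9}  B5 = {7, 8, 9}  B6 = {4, 6, 7}  B7 = {3, 5, 7}  B8 = {5, 7, 10}
Tree: B1–B2, B2–B3, B2–B4, B2–B5, B4–B6, B2–B7, B7–B8

The largest bag has 3 vertices, giving width 2; this decomposition certifies tw(G) ≤ 2. On the other hand G contains the 3-clique {2, 5, 9}. A clique must lie in a single bag of any decomposition, so no decomposition can have width below 2. Hence tw(G) = 2 exactly.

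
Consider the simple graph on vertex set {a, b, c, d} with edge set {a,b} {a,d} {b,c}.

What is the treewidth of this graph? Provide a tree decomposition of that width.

Every bag has size at most 2, so the width is 2 − 1 = 1 and tw(G) ≤ 1. G has an edge, so its treewidth is at least 1. Therefore the treewidth is 1.

Treewidth 1.
One optimal decomposition is:
Bags: B1 = {a, b}  B2 = {a, d}  B3 = {b, c}
Tree: B1–B2, B1–B3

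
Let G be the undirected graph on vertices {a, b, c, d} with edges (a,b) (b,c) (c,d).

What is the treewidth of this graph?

A width-1 tree decomposition is:
Bags: B1 = {b, c}  B2 = {c, d}  B3 = {a, b}
Tree: B1–B2, B1–B3
The largest bag has 2 vertices, giving width 1; this decomposition certifies tw(G) ≤ 1. G has an edge, so its treewidth is at least 1. Combining the bounds, tw(G) = 1.

1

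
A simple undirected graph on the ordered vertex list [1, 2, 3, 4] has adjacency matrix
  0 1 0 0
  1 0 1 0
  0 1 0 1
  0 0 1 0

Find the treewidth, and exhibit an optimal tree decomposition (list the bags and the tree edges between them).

The largest bag has 2 vertices, giving width 1; this decomposition certifies tw(G) ≤ 1. Any graph with an edge has treewidth ≥ 1, and G has the edge 1–2. Combining the bounds, tw(G) = 1.

Treewidth 1.
One optimal decomposition is:
Bags: B1 = {1, 2}  B2 = {2, 3}  B3 = {3, 4}
Tree: B1–B2, B2–B3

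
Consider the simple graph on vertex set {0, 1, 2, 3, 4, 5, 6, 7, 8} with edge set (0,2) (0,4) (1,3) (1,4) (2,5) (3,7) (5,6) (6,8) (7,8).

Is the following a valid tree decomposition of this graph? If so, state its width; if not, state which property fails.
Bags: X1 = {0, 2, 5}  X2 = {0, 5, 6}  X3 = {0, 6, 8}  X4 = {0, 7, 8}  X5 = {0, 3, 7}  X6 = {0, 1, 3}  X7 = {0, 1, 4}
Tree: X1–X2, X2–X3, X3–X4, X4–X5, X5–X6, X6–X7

Vertex coverage: the bags together contain {0, 1, 2, 3, 4, 5, 6, 7, 8}, the full vertex set. Edge coverage: each edge of G has both endpoints in at least one bag. Running intersection: for every vertex, the bags containing it form a connected subtree. All three properties hold, so this is a valid tree decomposition of width max|bag| − 1 = 2, and hence tw(G) ≤ 2.

Yes; width 2.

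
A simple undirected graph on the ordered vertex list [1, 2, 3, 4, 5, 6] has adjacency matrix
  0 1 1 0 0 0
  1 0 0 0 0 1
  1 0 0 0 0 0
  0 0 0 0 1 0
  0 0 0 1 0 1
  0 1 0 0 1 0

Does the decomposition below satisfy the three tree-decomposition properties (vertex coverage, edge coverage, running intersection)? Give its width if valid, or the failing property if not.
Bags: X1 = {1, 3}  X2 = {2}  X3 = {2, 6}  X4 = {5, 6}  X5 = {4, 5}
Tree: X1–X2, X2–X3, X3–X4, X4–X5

A tree decomposition must satisfy three properties: every vertex lies in some bag; for every edge, both endpoints lie together in some bag; and for every vertex, the bags containing it form a connected subtree. Here edge (1,2) lies in no bag, so the decomposition is invalid.

No — edge (1,2) lies in no bag.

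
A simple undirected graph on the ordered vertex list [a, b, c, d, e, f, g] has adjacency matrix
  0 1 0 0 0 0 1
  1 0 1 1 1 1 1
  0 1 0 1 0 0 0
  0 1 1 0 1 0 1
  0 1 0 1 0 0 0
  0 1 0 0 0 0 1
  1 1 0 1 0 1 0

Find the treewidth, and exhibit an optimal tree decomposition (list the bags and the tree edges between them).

Every bag has size at most 3, so the width is 3 − 1 = 2 and tw(G) ≤ 2. On the other hand G contains the 3-clique {b, d, g}. A clique must lie in a single bag of any decomposition, so no decomposition can have width below 2. Combining the bounds, tw(G) = 2.

Treewidth 2.
One such decomposition:
Bags: B1 = {b, d, g}  B2 = {a, b, g}  B3 = {b, c, d}  B4 = {b, f, g}  B5 = {b, d, e}
Tree: B1–B2, B1–B3, B1–B4, B3–B5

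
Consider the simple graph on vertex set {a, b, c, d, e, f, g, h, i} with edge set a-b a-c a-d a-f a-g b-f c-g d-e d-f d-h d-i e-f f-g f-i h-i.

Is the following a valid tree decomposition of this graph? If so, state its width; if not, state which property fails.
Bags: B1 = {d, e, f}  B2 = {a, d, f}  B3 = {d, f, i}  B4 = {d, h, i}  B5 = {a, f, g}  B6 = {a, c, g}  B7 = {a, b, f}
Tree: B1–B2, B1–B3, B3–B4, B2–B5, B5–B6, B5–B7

Yes; width 2.

Checking the three conditions: (i) the bags cover all of {a, b, c, d, e, f, g, h, i}; (ii) for each edge, some bag contains both endpoints; (iii) the bags containing any fixed vertex form a subtree. All hold, so the decomposition is valid with width 3 − 1 = 2.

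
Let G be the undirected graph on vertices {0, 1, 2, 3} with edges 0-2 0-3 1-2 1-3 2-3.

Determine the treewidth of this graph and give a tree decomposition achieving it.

Treewidth 2.
One optimal decomposition is:
Bags: B1 = {0, 2, 3}  B2 = {1, 2, 3}
Tree: B1–B2

Every bag has size at most 3, so the width is 3 − 1 = 2 and tw(G) ≤ 2. For the lower bound, the 3 vertices {0, 2, 3} are pairwise adjacent, and any tree decomposition puts a clique entirely inside one bag — forcing width ≥ 2. Therefore the treewidth is 2.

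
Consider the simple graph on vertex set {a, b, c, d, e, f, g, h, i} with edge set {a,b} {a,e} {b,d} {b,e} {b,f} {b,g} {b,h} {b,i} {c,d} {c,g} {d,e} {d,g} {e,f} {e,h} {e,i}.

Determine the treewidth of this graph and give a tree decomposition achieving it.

Each bag holds 3 vertices, so the decomposition has width 2, which upper-bounds the treewidth. Conversely, {c, d, g} is a clique of size 3, and the vertices of any clique must share a bag in every tree decomposition; so some bag has ≥ 3 vertices and tw(G) ≥ 2. The upper and lower bounds meet at 2, so that is the treewidth.

Treewidth 2.
One such decomposition:
Bags: B1 = {b, e, i}  B2 = {b, d, e}  B3 = {b, d, g}  B4 = {b, e, h}  B5 = {a, b, e}  B6 = {c, d, g}  B7 = {b, e, f}
Tree: B1–B2, B2–B3, B2–B4, B2–B5, B3–B6, B1–B7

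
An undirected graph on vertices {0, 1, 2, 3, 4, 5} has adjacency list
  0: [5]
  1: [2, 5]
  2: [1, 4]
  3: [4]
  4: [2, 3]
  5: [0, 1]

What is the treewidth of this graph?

1

A width-1 tree decomposition is:
Bags: B1 = {0, 5}  B2 = {1, 5}  B3 = {1, 2}  B4 = {2, 4}  B5 = {3, 4}
Tree: B1–B2, B2–B3, B3–B4, B4–B5
The largest bag has 2 vertices, giving width 1; this decomposition certifies tw(G) ≤ 1. Since G has at least one edge (e.g. 0–5), it is not an edgeless graph, so tw(G) ≥ 1. The upper and lower bounds meet at 1, so that is the treewidth.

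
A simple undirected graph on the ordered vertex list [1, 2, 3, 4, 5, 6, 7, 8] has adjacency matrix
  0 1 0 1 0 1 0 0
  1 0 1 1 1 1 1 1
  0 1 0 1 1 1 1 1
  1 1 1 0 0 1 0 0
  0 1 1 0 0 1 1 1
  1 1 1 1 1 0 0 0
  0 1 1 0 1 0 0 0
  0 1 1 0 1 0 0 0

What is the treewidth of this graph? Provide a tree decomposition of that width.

Treewidth 3.
Bags: B1 = {2, 3, 5, 6}  B2 = {2, 3, 5, 8}  B3 = {2, 3, 5, 7}  B4 = {2, 3, 4, 6}  B5 = {1, 2, 4, 6}
Tree: B1–B2, B1–B3, B1–B4, B4–B5

Each bag holds 4 vertices, so the decomposition has width 3, which upper-bounds the treewidth. Conversely, {1, 2, 4, 6} is a clique of size 4, and the vertices of any clique must share a bag in every tree decomposition; so some bag has ≥ 4 vertices and tw(G) ≥ 3. Therefore the treewidth is 3.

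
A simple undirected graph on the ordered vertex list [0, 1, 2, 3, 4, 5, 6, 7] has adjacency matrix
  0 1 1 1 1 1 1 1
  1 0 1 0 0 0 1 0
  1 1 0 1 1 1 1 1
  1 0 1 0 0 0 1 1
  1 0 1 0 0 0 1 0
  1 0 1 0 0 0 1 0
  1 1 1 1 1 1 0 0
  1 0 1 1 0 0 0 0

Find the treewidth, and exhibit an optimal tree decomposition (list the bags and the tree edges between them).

The largest bag has 4 vertices, giving width 3; this decomposition certifies tw(G) ≤ 3. Conversely, {0, 1, 2, 6} is a clique of size 4, and the vertices of any clique must share a bag in every tree decomposition; so some bag has ≥ 4 vertices and tw(G) ≥ 3. Hence tw(G) = 3 exactly.

Treewidth 3.
Bags: B1 = {0, 2, 3, 6}  B2 = {0, 2, 5, 6}  B3 = {0, 2, 3, 7}  B4 = {0, 2, 4, 6}  B5 = {0, 1, 2, 6}
Tree: B1–B2, B1–B3, B2–B4, B1–B5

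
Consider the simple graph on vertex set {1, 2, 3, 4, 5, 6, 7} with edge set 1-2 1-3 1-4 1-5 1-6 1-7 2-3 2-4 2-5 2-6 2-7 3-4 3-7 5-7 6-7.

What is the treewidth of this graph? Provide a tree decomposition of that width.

Each bag holds 4 vertices, so the decomposition has width 3, which upper-bounds the treewidth. Conversely, {1, 2, 3, 4} is a clique of size 4, and the vertices of any clique must share a bag in every tree decomposition; so some bag has ≥ 4 vertices and tw(G) ≥ 3. Combining the bounds, tw(G) = 3.

Treewidth 3.
One optimal decomposition is:
Bags: B1 = {1, 2, 5, 7}  B2 = {1, 2, 3, 7}  B3 = {1, 2, 6, 7}  B4 = {1, 2, 3, 4}
Tree: B1–B2, B2–B3, B2–B4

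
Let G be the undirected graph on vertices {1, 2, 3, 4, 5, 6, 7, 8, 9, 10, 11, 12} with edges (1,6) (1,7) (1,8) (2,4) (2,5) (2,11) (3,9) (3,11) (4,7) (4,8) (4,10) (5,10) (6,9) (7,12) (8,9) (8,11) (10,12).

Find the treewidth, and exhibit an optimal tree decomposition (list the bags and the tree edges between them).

Treewidth 3.
One optimal decomposition is:
Bags: B1 = {1, 3, 6, 9}  B2 = {1, 3, 8, 9}  B3 = {1, 3, 8, 11}  B4 = {1, 7, 8, 11}  B5 = {4, 7, 8, 11}  B6 = {2, 4, 7, 11}  B7 = {2, 4, 7, 12}  B8 = {2, 4, 10, 12}  B9 = {2, 5, 10, 12}
Tree: B1–B2, B2–B3, B3–B4, B4–B5, B5–B6, B6–B7, B7–B8, B8–B9

Each bag holds 4 vertices, so the decomposition has width 3, which upper-bounds the treewidth. For the lower bound: the 4 vertex sets {3,6,9}, {1}, {8}, {2,4,7,11} are disjoint, each induces a connected subgraph, and every pair is joined by at least one edge of G. Contracting each set to a single vertex therefore yields K_{4} as a minor, and since treewidth is minor-monotone, tw(G) ≥ tw(K_{4}) = 3. Therefore the treewidth is 3.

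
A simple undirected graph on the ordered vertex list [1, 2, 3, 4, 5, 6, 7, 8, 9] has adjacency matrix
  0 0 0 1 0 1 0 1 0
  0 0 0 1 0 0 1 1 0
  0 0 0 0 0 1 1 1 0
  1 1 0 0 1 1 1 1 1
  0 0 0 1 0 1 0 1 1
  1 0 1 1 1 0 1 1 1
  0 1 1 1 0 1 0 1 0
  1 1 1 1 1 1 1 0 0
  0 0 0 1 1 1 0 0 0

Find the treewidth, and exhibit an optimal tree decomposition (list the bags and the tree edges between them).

Every bag has size at most 4, so the width is 4 − 1 = 3 and tw(G) ≤ 3. On the other hand G contains the 4-clique {3, 6, 7, 8}. A clique must lie in a single bag of any decomposition, so no decomposition can have width below 3. Combining the bounds, tw(G) = 3.

Treewidth 3.
Bags: B1 = {4, 5, 6, 8}  B2 = {4, 6, 7, 8}  B3 = {4, 5, 6, 9}  B4 = {1, 4, 6, 8}  B5 = {3, 6, 7, 8}  B6 = {2, 4, 7, 8}
Tree: B1–B2, B1–B3, B2–B4, B2–B5, B2–B6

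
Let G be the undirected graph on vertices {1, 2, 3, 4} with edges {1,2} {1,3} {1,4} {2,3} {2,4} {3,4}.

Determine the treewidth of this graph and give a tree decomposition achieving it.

Treewidth 3.
One such decomposition:
Bags: B1 = {1, 2, 3, 4}
Tree: (single bag)

A single bag containing all 4 vertices is trivially a valid decomposition of width 3. For the lower bound, the 4 vertices {1, 2, 3, 4} are pairwise adjacent, and any tree decomposition puts a clique entirely inside one bag — forcing width ≥ 3. Hence tw(G) = 3 exactly.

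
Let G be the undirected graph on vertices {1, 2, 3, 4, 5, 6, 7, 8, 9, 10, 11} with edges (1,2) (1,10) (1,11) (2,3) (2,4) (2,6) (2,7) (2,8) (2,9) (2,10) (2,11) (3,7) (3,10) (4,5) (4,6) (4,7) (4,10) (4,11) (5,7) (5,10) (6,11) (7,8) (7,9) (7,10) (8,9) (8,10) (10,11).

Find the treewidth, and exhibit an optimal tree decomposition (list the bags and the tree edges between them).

Treewidth 3.
One optimal decomposition is:
Bags: B1 = {2, 4, 7, 10}  B2 = {2, 4, 10, 11}  B3 = {2, 3, 7, 10}  B4 = {2, 4, 6, 11}  B5 = {1, 2, 10, 11}  B6 = {4, 5, 7, 10}  B7 = {2, 7, 8, 10}  B8 = {2, 7, 8, 9}
Tree: B1–B2, B1–B3, B2–B4, B2–B5, B1–B6, B3–B7, B7–B8

The largest bag has 4 vertices, giving width 3; this decomposition certifies tw(G) ≤ 3. For the lower bound, the 4 vertices {2, 7, 8, 9} are pairwise adjacent, and any tree decomposition puts a clique entirely inside one bag — forcing width ≥ 3. Therefore the treewidth is 3.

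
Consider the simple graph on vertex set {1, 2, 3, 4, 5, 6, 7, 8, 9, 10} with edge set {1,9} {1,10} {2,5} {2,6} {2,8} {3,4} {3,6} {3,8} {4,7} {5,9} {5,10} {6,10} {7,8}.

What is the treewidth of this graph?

A width-2 tree decomposition is:
Bags: B1 = {3, 4, 7}  B2 = {3, 7, 8}  B3 = {3, 6, 8}  B4 = {2, 6, 8}  B5 = {2, 6, 10}  B6 = {2, 5, 10}  B7 = {1, 5, 10}  B8 = {1, 5, 9}
Tree: B1–B2, B2–B3, B3–B4, B4–B5, B5–B6, B6–B7, B7–B8
Each bag holds 3 vertices, so the decomposition has width 2, which upper-bounds the treewidth. The edges 4–7–8–3–4 form a cycle, so G is not a tree and its treewidth is at least 2. Therefore the treewidth is 2.

2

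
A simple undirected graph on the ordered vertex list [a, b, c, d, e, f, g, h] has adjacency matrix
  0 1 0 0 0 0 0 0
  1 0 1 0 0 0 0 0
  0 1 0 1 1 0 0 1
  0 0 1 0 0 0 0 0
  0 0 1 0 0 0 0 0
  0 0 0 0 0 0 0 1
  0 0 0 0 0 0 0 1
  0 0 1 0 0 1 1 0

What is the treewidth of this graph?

1

A width-1 tree decomposition is:
Bags: B1 = {c, h}  B2 = {c, e}  B3 = {b, c}  B4 = {g, h}  B5 = {c, d}  B6 = {f, h}  B7 = {a, b}
Tree: B1–B2, B1–B3, B1–B4, B1–B5, B1–B6, B3–B7
The largest bag has 2 vertices, giving width 1; this decomposition certifies tw(G) ≤ 1. G has an edge, so its treewidth is at least 1. Therefore the treewidth is 1.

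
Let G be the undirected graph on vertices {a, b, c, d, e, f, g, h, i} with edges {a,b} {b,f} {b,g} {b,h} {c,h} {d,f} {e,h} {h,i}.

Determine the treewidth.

1

A width-1 tree decomposition is:
Bags: B1 = {b, g}  B2 = {b, f}  B3 = {b, h}  B4 = {h, i}  B5 = {d, f}  B6 = {a, b}  B7 = {c, h}  B8 = {e, h}
Tree: B1–B2, B1–B3, B3–B4, B2–B5, B2–B6, B4–B7, B7–B8
Every bag has size at most 2, so the width is 2 − 1 = 1 and tw(G) ≤ 1. G has an edge, so its treewidth is at least 1. Combining the bounds, tw(G) = 1.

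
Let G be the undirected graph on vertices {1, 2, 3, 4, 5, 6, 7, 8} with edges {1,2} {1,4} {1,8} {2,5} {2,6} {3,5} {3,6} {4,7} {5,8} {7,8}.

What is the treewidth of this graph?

A width-2 tree decomposition is:
Bags: B1 = {1, 4, 7}  B2 = {1, 7, 8}  B3 = {1, 2, 8}  B4 = {2, 5, 8}  B5 = {2, 5, 6}  B6 = {3, 5, 6}
Tree: B1–B2, B2–B3, B3–B4, B4–B5, B5–B6
Each bag holds 3 vertices, so the decomposition has width 2, which upper-bounds the treewidth. The edges 4–7–8–1–4 form a cycle, so G is not a tree and its treewidth is at least 2. Hence tw(G) = 2 exactly.

2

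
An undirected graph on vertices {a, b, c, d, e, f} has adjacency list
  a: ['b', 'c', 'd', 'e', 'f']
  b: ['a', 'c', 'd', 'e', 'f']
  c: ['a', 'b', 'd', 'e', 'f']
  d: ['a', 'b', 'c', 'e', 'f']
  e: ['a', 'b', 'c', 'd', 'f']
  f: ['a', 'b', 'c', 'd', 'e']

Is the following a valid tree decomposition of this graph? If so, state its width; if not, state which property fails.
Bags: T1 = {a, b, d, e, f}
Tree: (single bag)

A tree decomposition must satisfy three properties: every vertex lies in some bag; for every edge, both endpoints lie together in some bag; and for every vertex, the bags containing it form a connected subtree. Here vertex c appears in no bag, so the decomposition is invalid.

No — vertex c appears in no bag.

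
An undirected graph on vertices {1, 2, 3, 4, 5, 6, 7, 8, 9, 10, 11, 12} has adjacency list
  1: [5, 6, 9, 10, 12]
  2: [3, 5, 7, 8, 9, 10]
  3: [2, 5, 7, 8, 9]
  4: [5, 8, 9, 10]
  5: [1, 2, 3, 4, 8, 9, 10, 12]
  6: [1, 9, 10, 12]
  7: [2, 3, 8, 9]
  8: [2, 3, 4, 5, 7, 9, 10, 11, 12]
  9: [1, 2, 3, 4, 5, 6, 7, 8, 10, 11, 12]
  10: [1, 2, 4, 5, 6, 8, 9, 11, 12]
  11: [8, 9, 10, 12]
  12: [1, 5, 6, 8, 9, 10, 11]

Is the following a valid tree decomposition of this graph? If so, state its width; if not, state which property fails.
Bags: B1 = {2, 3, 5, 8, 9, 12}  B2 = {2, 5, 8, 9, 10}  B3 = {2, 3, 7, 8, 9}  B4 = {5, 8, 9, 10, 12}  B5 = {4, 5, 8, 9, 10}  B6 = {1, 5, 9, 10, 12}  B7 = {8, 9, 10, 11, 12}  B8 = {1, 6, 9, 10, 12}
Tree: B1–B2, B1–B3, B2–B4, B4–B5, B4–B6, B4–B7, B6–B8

No — bags containing vertex 12 are not connected in the tree.

A tree decomposition must satisfy three properties: every vertex lies in some bag; for every edge, both endpoints lie together in some bag; and for every vertex, the bags containing it form a connected subtree. Here bags containing vertex 12 are not connected in the tree, so the decomposition is invalid.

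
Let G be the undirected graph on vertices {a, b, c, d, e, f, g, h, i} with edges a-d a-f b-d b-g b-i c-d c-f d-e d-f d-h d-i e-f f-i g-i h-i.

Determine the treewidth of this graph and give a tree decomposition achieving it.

Treewidth 2.
One such decomposition:
Bags: B1 = {d, f, i}  B2 = {c, d, f}  B3 = {a, d, f}  B4 = {b, d, i}  B5 = {d, e, f}  B6 = {b, g, i}  B7 = {d, h, i}
Tree: B1–B2, B1–B3, B1–B4, B1–B5, B4–B6, B1–B7

Each bag holds 3 vertices, so the decomposition has width 2, which upper-bounds the treewidth. Conversely, {d, h, i} is a clique of size 3, and the vertices of any clique must share a bag in every tree decomposition; so some bag has ≥ 3 vertices and tw(G) ≥ 2. Hence tw(G) = 2 exactly.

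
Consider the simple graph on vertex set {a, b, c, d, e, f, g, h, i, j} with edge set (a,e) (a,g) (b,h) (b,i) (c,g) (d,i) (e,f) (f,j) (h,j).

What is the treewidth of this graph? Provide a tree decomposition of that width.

Treewidth 1.
One optimal decomposition is:
Bags: B1 = {d, i}  B2 = {b, i}  B3 = {b, h}  B4 = {h, j}  B5 = {f, j}  B6 = {e, f}  B7 = {a, e}  B8 = {a, g}  B9 = {c, g}
Tree: B1–B2, B2–B3, B3–B4, B4–B5, B5–B6, B6–B7, B7–B8, B8–B9

Every bag has size at most 2, so the width is 2 − 1 = 1 and tw(G) ≤ 1. G has an edge, so its treewidth is at least 1. Combining the bounds, tw(G) = 1.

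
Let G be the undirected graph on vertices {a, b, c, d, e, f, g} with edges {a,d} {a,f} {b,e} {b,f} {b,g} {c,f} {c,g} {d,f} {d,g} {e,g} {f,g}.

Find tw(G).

A width-2 tree decomposition is:
Bags: B1 = {d, f, g}  B2 = {b, f, g}  B3 = {c, f, g}  B4 = {a, d, f}  B5 = {b, e, g}
Tree: B1–B2, B2–B3, B1–B4, B2–B5
Each bag holds 3 vertices, so the decomposition has width 2, which upper-bounds the treewidth. On the other hand G contains the 3-clique {b, e, g}. A clique must lie in a single bag of any decomposition, so no decomposition can have width below 2. Combining the bounds, tw(G) = 2.

2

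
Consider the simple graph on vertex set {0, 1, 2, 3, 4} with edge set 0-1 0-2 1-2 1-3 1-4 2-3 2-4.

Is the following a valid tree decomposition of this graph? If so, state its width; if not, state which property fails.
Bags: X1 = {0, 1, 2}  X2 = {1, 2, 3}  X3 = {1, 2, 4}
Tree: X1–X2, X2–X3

Yes; width 2.

Checking the three conditions: (i) the bags cover all of {0, 1, 2, 3, 4}; (ii) for each edge, some bag contains both endpoints; (iii) the bags containing any fixed vertex form a subtree. All hold, so the decomposition is valid with width 3 − 1 = 2.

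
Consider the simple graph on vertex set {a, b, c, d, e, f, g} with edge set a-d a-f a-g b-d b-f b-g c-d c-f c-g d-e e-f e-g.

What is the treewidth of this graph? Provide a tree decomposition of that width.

Treewidth 3.
Bags: B1 = {c, d, f, g}  B2 = {a, d, f, g}  B3 = {b, d, f, g}  B4 = {d, e, f, g}
Tree: B1–B2, B2–B3, B3–B4

Each bag holds 4 vertices, so the decomposition has width 3, which upper-bounds the treewidth. For the lower bound: the 4 vertex sets {c,f}, {a,d}, {g}, {b} are disjoint, each induces a connected subgraph, and every pair is joined by at least one edge of G. Contracting each set to a single vertex therefore yields K_{4} as a minor, and since treewidth is minor-monotone, tw(G) ≥ tw(K_{4}) = 3. Combining the bounds, tw(G) = 3.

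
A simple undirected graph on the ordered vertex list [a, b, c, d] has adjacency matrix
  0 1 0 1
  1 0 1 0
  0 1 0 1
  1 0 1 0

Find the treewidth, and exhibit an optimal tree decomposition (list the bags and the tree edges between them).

The largest bag has 3 vertices, giving width 2; this decomposition certifies tw(G) ≤ 2. For the lower bound, G contains the cycle a–d–c–b–a, so G is not a forest; only forests have treewidth ≤ 1, hence tw(G) ≥ 2. The upper and lower bounds meet at 2, so that is the treewidth.

Treewidth 2.
One such decomposition:
Bags: B1 = {a, c, d}  B2 = {a, b, c}
Tree: B1–B2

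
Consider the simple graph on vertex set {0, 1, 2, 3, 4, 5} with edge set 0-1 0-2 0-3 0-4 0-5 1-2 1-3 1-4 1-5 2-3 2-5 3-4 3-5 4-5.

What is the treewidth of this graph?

A width-4 tree decomposition is:
Bags: B1 = {0, 1, 2, 3, 5}  B2 = {0, 1, 3, 4, 5}
Tree: B1–B2
Every bag has size at most 5, so the width is 5 − 1 = 4 and tw(G) ≤ 4. For the lower bound, the 5 vertices {0, 1, 2, 3, 5} are pairwise adjacent, and any tree decomposition puts a clique entirely inside one bag — forcing width ≥ 4. Combining the bounds, tw(G) = 4.

4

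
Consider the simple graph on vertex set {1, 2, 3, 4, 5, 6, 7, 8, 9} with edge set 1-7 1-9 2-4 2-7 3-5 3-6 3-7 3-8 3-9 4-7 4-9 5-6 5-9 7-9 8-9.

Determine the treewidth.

A width-2 tree decomposition is:
Bags: B1 = {3, 5, 9}  B2 = {3, 7, 9}  B3 = {3, 8, 9}  B4 = {1, 7, 9}  B5 = {4, 7, 9}  B6 = {3, 5, 6}  B7 = {2, 4, 7}
Tree: B1–B2, B1–B3, B2–B4, B2–B5, B1–B6, B5–B7
Every bag has size at most 3, so the width is 3 − 1 = 2 and tw(G) ≤ 2. On the other hand G contains the 3-clique {1, 7, 9}. A clique must lie in a single bag of any decomposition, so no decomposition can have width below 2. The upper and lower bounds meet at 2, so that is the treewidth.

2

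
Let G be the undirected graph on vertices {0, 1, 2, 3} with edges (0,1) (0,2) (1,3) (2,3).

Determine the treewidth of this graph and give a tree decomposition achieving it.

Treewidth 2.
One such decomposition:
Bags: B1 = {1, 2, 3}  B2 = {0, 1, 2}
Tree: B1–B2

Each bag holds 3 vertices, so the decomposition has width 2, which upper-bounds the treewidth. The edges 2–3–1–0–2 form a cycle, so G is not a tree and its treewidth is at least 2. The upper and lower bounds meet at 2, so that is the treewidth.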